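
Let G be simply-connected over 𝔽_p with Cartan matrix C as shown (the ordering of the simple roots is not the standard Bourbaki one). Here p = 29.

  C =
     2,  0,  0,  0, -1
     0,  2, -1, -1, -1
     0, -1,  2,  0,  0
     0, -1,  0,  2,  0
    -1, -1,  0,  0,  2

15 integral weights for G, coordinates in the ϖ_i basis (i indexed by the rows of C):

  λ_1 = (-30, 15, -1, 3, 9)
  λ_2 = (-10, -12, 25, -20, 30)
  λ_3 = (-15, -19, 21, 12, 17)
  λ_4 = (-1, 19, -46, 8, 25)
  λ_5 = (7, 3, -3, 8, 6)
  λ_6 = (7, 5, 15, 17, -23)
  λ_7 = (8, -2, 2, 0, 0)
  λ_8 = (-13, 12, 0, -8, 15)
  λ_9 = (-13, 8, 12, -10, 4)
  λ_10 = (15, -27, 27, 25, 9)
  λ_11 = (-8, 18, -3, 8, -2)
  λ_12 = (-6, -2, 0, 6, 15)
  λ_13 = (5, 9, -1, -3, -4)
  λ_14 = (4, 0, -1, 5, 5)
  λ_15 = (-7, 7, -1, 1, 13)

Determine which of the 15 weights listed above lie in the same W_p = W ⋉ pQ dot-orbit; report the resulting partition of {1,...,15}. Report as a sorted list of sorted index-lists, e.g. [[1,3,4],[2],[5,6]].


Cartan matrix: type D_5 (|W|=1920); un-permuting the 5 rows.

Each λ_j+ρ reduced to Ā_29; 5-tuples below use C's row order:

  λ_1+ρ ↦ (9, 1, 2, 0, 0);  λ_2+ρ ↦ (7, 1, 2, 9, 1);  λ_3+ρ ↦ (0, 1, 3, 4, 7);  λ_4+ρ ↦ (9, 1, 2, 0, 0);  λ_5+ρ ↦ (7, 1, 2, 9, 1);  λ_6+ρ ↦ (3, 5, 0, 2, 3);  λ_7+ρ ↦ (9, 1, 2, 0, 0);  λ_8+ρ ↦ (5, 1, 0, 6, 6);  λ_9+ρ ↦ (5, 7, 6, 2, 0);  λ_10+ρ ↦ (9, 1, 2, 0, 0);  λ_11+ρ ↦ (7, 1, 2, 9, 1);  λ_12+ρ ↦ (5, 1, 0, 6, 6);  λ_13+ρ ↦ (3, 5, 0, 2, 3);  λ_14+ρ ↦ (5, 1, 0, 6, 6);  λ_15+ρ ↦ (3, 5, 0, 2, 3)

Partition of {1..15} into 6 W_29-dot-orbits:

[[1, 4, 7, 10], [2, 5, 11], [3], [6, 13, 15], [8, 12, 14], [9]]


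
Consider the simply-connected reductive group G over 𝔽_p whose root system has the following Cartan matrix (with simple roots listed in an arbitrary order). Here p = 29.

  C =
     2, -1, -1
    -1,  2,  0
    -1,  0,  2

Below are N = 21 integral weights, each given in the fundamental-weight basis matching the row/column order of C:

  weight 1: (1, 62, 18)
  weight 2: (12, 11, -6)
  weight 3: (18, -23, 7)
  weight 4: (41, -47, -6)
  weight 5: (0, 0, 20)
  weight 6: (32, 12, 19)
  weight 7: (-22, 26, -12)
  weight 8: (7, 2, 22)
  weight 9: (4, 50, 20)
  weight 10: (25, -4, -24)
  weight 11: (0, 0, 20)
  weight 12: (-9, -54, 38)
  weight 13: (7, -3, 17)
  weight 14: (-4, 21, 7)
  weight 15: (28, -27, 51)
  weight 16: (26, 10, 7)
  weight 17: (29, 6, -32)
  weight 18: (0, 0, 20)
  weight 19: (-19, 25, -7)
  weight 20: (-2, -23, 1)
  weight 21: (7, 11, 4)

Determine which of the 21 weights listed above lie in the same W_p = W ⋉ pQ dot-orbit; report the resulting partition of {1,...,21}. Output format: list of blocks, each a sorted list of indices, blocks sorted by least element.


Root system A_3: the 3×3 matrix C matches after relabeling.

λ_j+ρ reflected into Ā_29 (⟨·,θ^∨⟩≤29); 3-tuples as given:

    1: (3, 19, 5)
    2: (8, 12, 5)
    3: (3, 19, 5)
    4: (8, 12, 5)
    5: (1, 1, 21)
    6: (8, 12, 5)
    7: (6, 2, 18)
    8: (6, 2, 18)
    9: (3, 19, 5)
    10: (0, 3, 23)
    11: (1, 1, 21)
    12: (3, 19, 5)
    13: (6, 2, 18)
    14: (3, 19, 5)
    15: (0, 3, 23)
    16: (12, 6, 9)
    17: (1, 1, 21)
    18: (1, 1, 21)
    19: (6, 2, 18)
    20: (1, 1, 21)
    21: (8, 12, 5)

6 distinct reps among the 21 weights ⇒ 6 W_29-linkage classes:

[[1, 3, 9, 12, 14], [2, 4, 6, 21], [5, 11, 17, 18, 20], [7, 8, 13, 19], [10, 15], [16]]


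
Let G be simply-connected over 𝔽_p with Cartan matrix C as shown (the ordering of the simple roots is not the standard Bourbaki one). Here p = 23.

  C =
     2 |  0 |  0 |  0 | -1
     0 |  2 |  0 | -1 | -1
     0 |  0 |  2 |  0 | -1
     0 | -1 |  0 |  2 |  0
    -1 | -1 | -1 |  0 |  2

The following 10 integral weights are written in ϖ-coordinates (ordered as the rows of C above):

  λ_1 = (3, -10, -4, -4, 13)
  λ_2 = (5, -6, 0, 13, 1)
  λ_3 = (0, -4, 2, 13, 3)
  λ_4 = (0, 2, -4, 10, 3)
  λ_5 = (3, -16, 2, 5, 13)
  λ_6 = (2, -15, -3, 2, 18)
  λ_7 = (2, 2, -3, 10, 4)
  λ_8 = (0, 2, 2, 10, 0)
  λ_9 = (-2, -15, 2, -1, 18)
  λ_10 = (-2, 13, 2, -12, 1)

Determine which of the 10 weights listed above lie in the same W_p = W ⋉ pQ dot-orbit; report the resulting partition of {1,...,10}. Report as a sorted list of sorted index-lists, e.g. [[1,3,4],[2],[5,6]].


D_5 Cartan matrix, 5 simple roots permuted; ρ=(1,1,1,1,1).

Each λ_j+ρ reduced to Ā_23; 5-tuples below use C's row order:

  [1] (3, 2, 2, 9, 1) · [2] (3, 2, 2, 9, 1) · [3] (1, 3, 3, 11, 1) · [4] (1, 3, 3, 11, 1) · [5] (3, 2, 2, 9, 1) · [6] (3, 2, 2, 9, 1) · [7] (3, 2, 2, 9, 1) · [8] (1, 3, 3, 11, 1) · [9] (1, 3, 3, 11, 1) · [10] (1, 3, 3, 11, 1)

These 10 weights hit 2 W_23-dot-orbits; sizes (5, 5):

[[1, 2, 5, 6, 7], [3, 4, 8, 9, 10]]


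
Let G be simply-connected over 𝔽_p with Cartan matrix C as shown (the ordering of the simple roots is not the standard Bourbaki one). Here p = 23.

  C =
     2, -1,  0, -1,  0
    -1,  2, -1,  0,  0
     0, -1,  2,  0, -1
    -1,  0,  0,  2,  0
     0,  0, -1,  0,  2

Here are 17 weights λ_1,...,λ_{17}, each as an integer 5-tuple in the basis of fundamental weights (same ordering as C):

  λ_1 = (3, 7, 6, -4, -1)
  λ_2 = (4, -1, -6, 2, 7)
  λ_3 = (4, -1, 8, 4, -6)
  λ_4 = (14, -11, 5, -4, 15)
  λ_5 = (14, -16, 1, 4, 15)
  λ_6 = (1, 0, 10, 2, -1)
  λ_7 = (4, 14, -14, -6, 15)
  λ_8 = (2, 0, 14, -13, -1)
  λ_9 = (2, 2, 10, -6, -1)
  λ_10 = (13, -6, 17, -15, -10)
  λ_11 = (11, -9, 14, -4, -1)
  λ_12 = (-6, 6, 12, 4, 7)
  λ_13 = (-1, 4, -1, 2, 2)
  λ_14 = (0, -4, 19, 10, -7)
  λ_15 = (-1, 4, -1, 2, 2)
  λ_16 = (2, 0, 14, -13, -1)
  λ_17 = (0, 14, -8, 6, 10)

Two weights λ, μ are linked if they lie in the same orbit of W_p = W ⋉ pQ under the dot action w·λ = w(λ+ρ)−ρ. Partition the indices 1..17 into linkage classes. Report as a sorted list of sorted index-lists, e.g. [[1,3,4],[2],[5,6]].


Type A_5, rank 5, |W|=720; reorder rows/cols to standard.

W_23-reps of the 17 weights in Ā_23 (same 5-coord order as C):

  [1] (1, 8, 7, 3, 0)
  [2] (0, 5, 0, 3, 3)
  [3] (5, 0, 4, 5, 5)
  [4] (1, 6, 4, 1, 8)
  [5] (0, 2, 13, 5, 3)
  [6] (2, 1, 11, 3, 0)
  [7] (0, 2, 13, 5, 3)
  [8] (1, 8, 7, 3, 0)
  [9] (2, 1, 11, 3, 0)
  [10] (5, 0, 4, 5, 5)
  [11] (1, 8, 7, 3, 0)
  [12] (0, 2, 13, 5, 3)
  [13] (0, 5, 0, 3, 3)
  [14] (2, 1, 11, 3, 0)
  [15] (0, 5, 0, 3, 3)
  [16] (1, 8, 7, 3, 0)
  [17] (1, 8, 7, 3, 0)

Grouping the 17 weights by Ā_23-representative: 6 linkage classes.

[[1, 8, 11, 16, 17], [2, 13, 15], [3, 10], [4], [5, 7, 12], [6, 9, 14]]


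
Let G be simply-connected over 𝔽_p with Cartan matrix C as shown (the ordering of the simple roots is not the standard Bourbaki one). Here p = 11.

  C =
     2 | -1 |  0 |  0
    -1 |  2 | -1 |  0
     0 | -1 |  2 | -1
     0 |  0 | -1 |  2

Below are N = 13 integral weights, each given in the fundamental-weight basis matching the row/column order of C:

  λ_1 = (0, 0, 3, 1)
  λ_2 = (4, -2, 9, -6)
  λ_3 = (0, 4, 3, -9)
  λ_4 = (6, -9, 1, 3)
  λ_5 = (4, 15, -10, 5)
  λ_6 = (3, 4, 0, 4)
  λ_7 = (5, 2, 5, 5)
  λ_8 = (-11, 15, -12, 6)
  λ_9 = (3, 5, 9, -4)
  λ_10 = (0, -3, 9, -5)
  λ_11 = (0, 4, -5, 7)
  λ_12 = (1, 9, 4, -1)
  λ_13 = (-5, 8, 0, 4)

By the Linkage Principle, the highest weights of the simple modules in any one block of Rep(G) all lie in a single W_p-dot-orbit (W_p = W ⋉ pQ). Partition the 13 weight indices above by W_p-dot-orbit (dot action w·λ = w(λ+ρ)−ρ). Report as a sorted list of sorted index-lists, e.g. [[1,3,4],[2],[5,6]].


Cartan matrix: type A_4 (|W|=120); un-permuting the 4 rows.

W_11-reps of the 13 weights in Ā_11 (same 4-coord order as C):

  λ_1+ρ ↦ (1, 1, 4, 2) · λ_2+ρ ↦ (1, 1, 4, 2) · λ_3+ρ ↦ (1, 1, 4, 4) · λ_4+ρ ↦ (1, 1, 4, 2) · λ_5+ρ ↦ (3, 1, 1, 4) · λ_6+ρ ↦ (0, 5, 1, 1) · λ_7+ρ ↦ (3, 1, 1, 4) · λ_8+ρ ↦ (0, 5, 1, 1) · λ_9+ρ ↦ (3, 1, 1, 4) · λ_10+ρ ↦ (1, 1, 4, 4) · λ_11+ρ ↦ (1, 1, 4, 4) · λ_12+ρ ↦ (0, 5, 1, 1) · λ_13+ρ ↦ (0, 5, 1, 1)

The 13 indices split into 4 linkage classes (same alcove rep ⇔ same W_11-dot-orbit):

[[1, 2, 4], [3, 10, 11], [5, 7, 9], [6, 8, 12, 13]]


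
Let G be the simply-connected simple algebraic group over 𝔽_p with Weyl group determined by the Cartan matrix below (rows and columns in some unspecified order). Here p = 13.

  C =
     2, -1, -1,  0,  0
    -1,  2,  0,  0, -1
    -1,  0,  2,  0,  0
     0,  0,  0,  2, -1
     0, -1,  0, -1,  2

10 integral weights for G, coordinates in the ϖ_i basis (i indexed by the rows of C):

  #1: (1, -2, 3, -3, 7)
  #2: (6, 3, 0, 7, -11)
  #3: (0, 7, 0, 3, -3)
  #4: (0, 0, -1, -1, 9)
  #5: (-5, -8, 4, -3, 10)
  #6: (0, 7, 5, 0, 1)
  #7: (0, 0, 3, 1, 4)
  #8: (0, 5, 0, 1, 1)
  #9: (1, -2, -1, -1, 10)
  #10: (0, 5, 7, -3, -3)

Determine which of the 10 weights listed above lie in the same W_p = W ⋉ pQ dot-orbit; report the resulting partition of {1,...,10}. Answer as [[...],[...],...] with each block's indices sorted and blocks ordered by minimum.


Type A_5, rank 5, |W|=720; reorder rows/cols to standard.

W_13-reps of the 10 weights in Ā_13 (same 5-coord order as C):

    λ_1+ρ ↦ (1, 1, 4, 2, 5)
    λ_2+ρ ↦ (1, 6, 1, 2, 2)
    λ_3+ρ ↦ (1, 6, 1, 2, 2)
    λ_4+ρ ↦ (1, 1, 0, 0, 10)
    λ_5+ρ ↦ (1, 2, 6, 0, 2)
    λ_6+ρ ↦ (1, 6, 1, 2, 2)
    λ_7+ρ ↦ (1, 1, 4, 2, 5)
    λ_8+ρ ↦ (1, 6, 1, 2, 2)
    λ_9+ρ ↦ (1, 1, 0, 0, 10)
    λ_10+ρ ↦ (1, 2, 6, 0, 2)

The 10 indices split into 4 linkage classes (same alcove rep ⇔ same W_13-dot-orbit):

[[1, 7], [2, 3, 6, 8], [4, 9], [5, 10]]


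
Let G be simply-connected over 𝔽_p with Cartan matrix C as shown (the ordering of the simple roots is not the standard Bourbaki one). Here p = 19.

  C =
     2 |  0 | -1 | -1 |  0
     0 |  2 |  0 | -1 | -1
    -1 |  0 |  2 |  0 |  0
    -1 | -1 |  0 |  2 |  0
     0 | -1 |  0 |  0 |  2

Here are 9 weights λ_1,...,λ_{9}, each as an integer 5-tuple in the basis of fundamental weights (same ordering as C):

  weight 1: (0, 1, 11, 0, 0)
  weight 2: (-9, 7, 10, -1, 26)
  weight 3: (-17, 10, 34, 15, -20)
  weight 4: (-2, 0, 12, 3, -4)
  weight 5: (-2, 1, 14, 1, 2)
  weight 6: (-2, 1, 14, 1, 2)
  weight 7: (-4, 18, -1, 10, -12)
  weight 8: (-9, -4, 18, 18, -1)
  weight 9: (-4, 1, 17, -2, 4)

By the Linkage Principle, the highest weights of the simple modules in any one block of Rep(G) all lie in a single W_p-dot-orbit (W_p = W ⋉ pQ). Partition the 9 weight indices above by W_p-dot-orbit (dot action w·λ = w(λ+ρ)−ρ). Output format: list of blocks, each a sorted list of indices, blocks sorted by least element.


Dynkin diagram of C (from the 8 off-diagonal −1 entries): A_5.

W_19-reps of the 9 weights in Ā_19 (same 5-coord order as C):

  λ_1+ρ ↦ (1, 2, 12, 1, 1);  λ_2+ρ ↦ (8, 8, 0, 0, 0);  λ_3+ρ ↦ (8, 8, 0, 0, 0);  λ_4+ρ ↦ (1, 2, 12, 1, 1);  λ_5+ρ ↦ (1, 2, 12, 1, 1);  λ_6+ρ ↦ (1, 2, 12, 1, 1);  λ_7+ρ ↦ (8, 8, 0, 0, 0);  λ_8+ρ ↦ (8, 8, 0, 0, 0);  λ_9+ρ ↦ (1, 2, 12, 1, 1)

Linkage partition of the 9 weights (2 classes, p=19):

[[1, 4, 5, 6, 9], [2, 3, 7, 8]]


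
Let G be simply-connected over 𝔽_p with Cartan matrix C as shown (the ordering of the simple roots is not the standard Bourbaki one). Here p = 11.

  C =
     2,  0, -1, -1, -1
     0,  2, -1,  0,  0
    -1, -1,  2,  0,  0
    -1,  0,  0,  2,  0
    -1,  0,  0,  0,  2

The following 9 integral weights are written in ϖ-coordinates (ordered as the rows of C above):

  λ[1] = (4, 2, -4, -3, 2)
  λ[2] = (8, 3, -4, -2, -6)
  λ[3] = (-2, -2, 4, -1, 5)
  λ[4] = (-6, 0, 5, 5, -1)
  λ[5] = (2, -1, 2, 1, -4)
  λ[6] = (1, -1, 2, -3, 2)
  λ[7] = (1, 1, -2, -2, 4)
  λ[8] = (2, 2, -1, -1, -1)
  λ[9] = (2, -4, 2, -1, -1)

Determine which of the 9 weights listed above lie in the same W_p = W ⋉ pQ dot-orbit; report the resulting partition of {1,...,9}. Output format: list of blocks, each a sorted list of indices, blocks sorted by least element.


Root system D_5: the 5×5 matrix C matches after relabeling.

W_11-reps of the 9 weights in Ā_11 (same 5-coord order as C):

  1: (0, 0, 3, 2, 3)
  2: (0, 1, 1, 1, 5)
  3: (0, 1, 1, 1, 5)
  4: (0, 1, 1, 1, 5)
  5: (0, 0, 3, 2, 3)
  6: (0, 0, 3, 2, 3)
  7: (0, 1, 1, 1, 5)
  8: (3, 3, 0, 0, 0)
  9: (3, 3, 0, 0, 0)

3 distinct reps among the 9 weights ⇒ 3 W_11-linkage classes:

[[1, 5, 6], [2, 3, 4, 7], [8, 9]]


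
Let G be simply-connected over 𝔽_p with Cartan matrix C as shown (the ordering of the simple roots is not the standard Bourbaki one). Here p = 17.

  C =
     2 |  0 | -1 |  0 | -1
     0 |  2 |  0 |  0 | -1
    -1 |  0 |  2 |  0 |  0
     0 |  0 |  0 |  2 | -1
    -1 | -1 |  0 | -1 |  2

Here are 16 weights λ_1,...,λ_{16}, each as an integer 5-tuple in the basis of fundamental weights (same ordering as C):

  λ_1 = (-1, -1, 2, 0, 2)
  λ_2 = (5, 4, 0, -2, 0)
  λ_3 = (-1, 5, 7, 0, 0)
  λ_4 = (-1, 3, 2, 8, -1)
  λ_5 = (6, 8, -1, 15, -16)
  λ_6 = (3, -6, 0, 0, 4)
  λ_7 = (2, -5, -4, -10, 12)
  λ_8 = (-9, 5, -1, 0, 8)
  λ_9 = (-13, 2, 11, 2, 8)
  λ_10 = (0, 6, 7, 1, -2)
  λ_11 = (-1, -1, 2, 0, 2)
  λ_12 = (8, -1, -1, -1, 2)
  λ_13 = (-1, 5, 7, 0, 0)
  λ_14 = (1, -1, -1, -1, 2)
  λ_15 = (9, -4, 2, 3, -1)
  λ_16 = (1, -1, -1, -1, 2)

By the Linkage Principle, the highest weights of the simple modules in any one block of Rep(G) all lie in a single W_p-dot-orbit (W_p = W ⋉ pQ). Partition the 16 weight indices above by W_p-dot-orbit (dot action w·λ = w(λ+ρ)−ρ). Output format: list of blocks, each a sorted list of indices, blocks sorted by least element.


Root system D_5: the 5×5 matrix C matches after relabeling.

λ_j+ρ reflected into Ā_17 (⟨·,θ^∨⟩≤17); 5-tuples as given:

  1: (0, 0, 3, 1, 3)
  2: (4, 5, 1, 1, 0)
  3: (0, 6, 8, 1, 1)
  4: (0, 4, 3, 9, 0)
  5: (0, 6, 8, 1, 1)
  6: (4, 5, 1, 1, 0)
  7: (0, 4, 3, 9, 0)
  8: (0, 6, 8, 1, 1)
  9: (2, 0, 0, 0, 3)
  10: (0, 6, 8, 1, 1)
  11: (0, 0, 3, 1, 3)
  12: (2, 0, 0, 0, 3)
  13: (0, 6, 8, 1, 1)
  14: (2, 0, 0, 0, 3)
  15: (0, 0, 3, 1, 3)
  16: (2, 0, 0, 0, 3)

The 16 indices split into 5 linkage classes (same alcove rep ⇔ same W_17-dot-orbit):

[[1, 11, 15], [2, 6], [3, 5, 8, 10, 13], [4, 7], [9, 12, 14, 16]]


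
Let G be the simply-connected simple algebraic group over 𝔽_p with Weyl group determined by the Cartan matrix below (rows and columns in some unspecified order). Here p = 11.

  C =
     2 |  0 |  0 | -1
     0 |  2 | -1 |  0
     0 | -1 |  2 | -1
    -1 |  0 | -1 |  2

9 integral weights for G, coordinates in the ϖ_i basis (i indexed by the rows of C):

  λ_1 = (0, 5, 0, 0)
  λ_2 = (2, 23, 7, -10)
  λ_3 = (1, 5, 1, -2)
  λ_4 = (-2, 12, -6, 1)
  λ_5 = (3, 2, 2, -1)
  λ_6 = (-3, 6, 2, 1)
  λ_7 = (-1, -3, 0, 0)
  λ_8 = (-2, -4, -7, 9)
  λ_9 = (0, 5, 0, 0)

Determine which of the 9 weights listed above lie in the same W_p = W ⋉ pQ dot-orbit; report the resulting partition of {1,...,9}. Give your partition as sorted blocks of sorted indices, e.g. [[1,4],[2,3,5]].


C ↔ A_4 under row/col permutation; |W(A_4)| = 120.

Folding the 9 weights λ_j+ρ into Ā_11 (reps in the given 4-coord order):

  λ_1+ρ ↦ (1, 6, 1, 1);  λ_2+ρ ↦ (1, 6, 1, 1);  λ_3+ρ ↦ (1, 6, 1, 1);  λ_4+ρ ↦ (1, 6, 1, 1);  λ_5+ρ ↦ (4, 3, 3, 0);  λ_6+ρ ↦ (1, 6, 3, 0);  λ_7+ρ ↦ (0, 1, 1, 0);  λ_8+ρ ↦ (1, 6, 3, 0);  λ_9+ρ ↦ (1, 6, 1, 1)

The 9 indices split into 4 linkage classes (same alcove rep ⇔ same W_11-dot-orbit):

[[1, 2, 3, 4, 9], [5], [6, 8], [7]]


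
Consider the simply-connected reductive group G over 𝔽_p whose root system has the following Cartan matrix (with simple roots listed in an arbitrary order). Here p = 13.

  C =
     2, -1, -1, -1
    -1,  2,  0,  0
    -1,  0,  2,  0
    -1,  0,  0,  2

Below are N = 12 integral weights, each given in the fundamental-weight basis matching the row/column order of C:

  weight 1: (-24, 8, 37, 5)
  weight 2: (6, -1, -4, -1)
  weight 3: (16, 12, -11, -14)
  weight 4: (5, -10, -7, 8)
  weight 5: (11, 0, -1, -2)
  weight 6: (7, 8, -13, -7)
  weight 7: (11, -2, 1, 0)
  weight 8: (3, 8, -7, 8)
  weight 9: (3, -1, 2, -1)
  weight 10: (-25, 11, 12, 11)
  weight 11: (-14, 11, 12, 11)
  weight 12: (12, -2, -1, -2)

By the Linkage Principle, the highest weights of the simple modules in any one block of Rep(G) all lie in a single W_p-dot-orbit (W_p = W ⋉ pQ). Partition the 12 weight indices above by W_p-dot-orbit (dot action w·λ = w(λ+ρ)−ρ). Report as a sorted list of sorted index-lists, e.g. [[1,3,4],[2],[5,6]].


Type D_4, rank 4, |W|=192; reorder rows/cols to standard.

W_13-reps of the 12 weights in Ā_13 (same 4-coord order as C):

  λ_1+ρ ↦ (1, 1, 2, 4);  λ_2+ρ ↦ (4, 0, 3, 0);  λ_3+ρ ↦ (4, 0, 3, 0);  λ_4+ρ ↦ (4, 0, 3, 0);  λ_5+ρ ↦ (0, 1, 0, 1);  λ_6+ρ ↦ (1, 1, 2, 4);  λ_7+ρ ↦ (0, 1, 0, 1);  λ_8+ρ ↦ (4, 0, 3, 0);  λ_9+ρ ↦ (4, 0, 3, 0);  λ_10+ρ ↦ (0, 1, 0, 1);  λ_11+ρ ↦ (0, 1, 0, 1);  λ_12+ρ ↦ (0, 1, 0, 1)

Partition of {1..12} into 3 W_13-dot-orbits:

[[1, 6], [2, 3, 4, 8, 9], [5, 7, 10, 11, 12]]


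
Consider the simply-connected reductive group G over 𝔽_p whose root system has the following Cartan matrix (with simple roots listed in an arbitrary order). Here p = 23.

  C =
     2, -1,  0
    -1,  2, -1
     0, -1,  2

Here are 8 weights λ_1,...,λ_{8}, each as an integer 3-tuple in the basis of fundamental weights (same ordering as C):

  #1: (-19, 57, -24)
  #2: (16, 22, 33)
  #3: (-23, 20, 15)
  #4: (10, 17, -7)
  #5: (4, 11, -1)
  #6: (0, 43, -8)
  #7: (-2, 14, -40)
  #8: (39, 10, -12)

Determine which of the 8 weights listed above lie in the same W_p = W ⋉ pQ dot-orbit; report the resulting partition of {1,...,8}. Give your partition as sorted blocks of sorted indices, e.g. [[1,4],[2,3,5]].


Cartan matrix: type A_3 (|W|=24); un-permuting the 3 rows.

W_23-reps of the 8 weights in Ā_23 (same 3-coord order as C):

  1: (5, 12, 0)
  2: (5, 12, 0)
  3: (7, 1, 1)
  4: (5, 12, 0)
  5: (5, 12, 0)
  6: (7, 1, 1)
  7: (7, 1, 1)
  8: (5, 12, 0)

Grouping the 8 weights by Ā_23-representative: 2 linkage classes.

[[1, 2, 4, 5, 8], [3, 6, 7]]


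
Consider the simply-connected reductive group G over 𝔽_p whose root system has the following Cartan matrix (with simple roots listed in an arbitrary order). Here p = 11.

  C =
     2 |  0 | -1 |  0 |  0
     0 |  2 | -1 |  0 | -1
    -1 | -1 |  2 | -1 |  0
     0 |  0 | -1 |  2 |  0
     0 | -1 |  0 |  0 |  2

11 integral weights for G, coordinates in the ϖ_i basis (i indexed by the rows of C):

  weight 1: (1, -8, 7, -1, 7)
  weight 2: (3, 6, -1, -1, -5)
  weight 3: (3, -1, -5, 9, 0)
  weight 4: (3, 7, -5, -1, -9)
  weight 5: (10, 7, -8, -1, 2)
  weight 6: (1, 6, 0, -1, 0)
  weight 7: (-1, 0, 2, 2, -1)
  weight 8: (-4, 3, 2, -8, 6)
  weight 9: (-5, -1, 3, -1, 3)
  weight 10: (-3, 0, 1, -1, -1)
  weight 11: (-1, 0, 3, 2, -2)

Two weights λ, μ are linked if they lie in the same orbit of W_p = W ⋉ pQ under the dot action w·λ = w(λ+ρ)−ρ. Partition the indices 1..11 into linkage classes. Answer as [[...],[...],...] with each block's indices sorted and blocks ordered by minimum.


Dynkin diagram of C (from the 8 off-diagonal −1 entries): D_5.

Each λ_j+ρ reduced to Ā_11; 5-tuples below use C's row order:

  λ_1 → (2, 1, 0, 0, 0) · λ_2 → (4, 0, 0, 0, 4) · λ_3 → (0, 1, 0, 6, 3) · λ_4 → (4, 0, 0, 0, 4) · λ_5 → (0, 1, 3, 3, 0) · λ_6 → (2, 1, 0, 0, 0) · λ_7 → (0, 1, 3, 3, 0) · λ_8 → (4, 0, 0, 0, 4) · λ_9 → (4, 0, 0, 0, 4) · λ_10 → (2, 1, 0, 0, 0) · λ_11 → (0, 1, 3, 3, 0)

Grouping the 11 weights by Ā_11-representative: 4 linkage classes.

[[1, 6, 10], [2, 4, 8, 9], [3], [5, 7, 11]]


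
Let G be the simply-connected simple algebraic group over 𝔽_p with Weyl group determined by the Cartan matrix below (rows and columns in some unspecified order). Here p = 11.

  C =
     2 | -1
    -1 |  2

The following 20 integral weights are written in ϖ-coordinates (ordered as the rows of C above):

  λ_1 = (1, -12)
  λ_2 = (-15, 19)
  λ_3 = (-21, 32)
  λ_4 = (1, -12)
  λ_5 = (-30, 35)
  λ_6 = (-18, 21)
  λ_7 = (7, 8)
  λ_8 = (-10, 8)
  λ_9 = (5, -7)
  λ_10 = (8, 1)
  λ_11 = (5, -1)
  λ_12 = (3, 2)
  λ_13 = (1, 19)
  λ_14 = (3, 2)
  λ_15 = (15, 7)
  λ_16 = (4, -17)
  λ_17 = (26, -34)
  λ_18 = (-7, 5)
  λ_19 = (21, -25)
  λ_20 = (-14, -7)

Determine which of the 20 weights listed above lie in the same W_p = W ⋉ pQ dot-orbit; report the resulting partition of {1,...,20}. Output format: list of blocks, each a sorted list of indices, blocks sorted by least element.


Dynkin diagram of C (from the 2 off-diagonal −1 entries): A_2.

Ā_11 reps of the 20 weights (A_2, coords as presented):

  1: (9, 2) · 2: (2, 3) · 3: (9, 2) · 4: (9, 2) · 5: (4, 3) · 6: (0, 6) · 7: (2, 3) · 8: (9, 0) · 9: (0, 6) · 10: (9, 2) · 11: (6, 0) · 12: (4, 3) · 13: (9, 0) · 14: (4, 3) · 15: (2, 3) · 16: (6, 0) · 17: (0, 6) · 18: (6, 0) · 19: (9, 2) · 20: (2, 3)

These 20 weights hit 6 W_11-dot-orbits; sizes (5, 4, 3, 3, 2, 3):

[[1, 3, 4, 10, 19], [2, 7, 15, 20], [5, 12, 14], [6, 9, 17], [8, 13], [11, 16, 18]]


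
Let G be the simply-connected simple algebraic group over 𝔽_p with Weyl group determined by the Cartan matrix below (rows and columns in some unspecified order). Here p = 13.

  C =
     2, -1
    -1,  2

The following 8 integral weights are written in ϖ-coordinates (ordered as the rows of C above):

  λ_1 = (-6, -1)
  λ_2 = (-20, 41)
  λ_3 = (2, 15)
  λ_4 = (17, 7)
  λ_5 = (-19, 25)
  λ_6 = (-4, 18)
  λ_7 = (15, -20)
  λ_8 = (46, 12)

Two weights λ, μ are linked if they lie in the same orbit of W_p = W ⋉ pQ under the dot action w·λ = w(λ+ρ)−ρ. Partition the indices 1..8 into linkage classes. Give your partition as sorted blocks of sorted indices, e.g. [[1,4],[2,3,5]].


Type A_2, rank 2, |W|=6; reorder rows/cols to standard.

Folding the 8 weights λ_j+ρ into Ā_13 (reps in the given 2-coord order):

  1: (0, 5)
  2: (3, 7)
  3: (3, 7)
  4: (0, 5)
  5: (0, 5)
  6: (3, 7)
  7: (3, 7)
  8: (0, 5)

Partition of {1..8} into 2 W_13-dot-orbits:

[[1, 4, 5, 8], [2, 3, 6, 7]]


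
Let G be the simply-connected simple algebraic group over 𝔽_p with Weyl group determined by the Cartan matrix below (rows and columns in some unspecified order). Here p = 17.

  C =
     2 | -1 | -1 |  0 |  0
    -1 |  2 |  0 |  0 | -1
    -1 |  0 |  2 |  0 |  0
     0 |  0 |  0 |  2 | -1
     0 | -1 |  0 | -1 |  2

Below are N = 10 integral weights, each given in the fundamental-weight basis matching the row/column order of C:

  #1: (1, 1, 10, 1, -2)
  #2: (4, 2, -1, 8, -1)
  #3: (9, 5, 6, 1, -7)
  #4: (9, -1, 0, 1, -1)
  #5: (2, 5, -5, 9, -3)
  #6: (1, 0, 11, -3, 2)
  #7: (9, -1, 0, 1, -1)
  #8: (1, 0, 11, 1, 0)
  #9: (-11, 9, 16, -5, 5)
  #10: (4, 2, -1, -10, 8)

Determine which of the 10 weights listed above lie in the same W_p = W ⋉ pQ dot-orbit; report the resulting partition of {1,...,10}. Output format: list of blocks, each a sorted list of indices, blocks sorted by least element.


A_5 Cartan matrix, 5 simple roots permuted; ρ=(1,1,1,1,1).

Alcove-folded reps (p=17, 10 weights, presented ϖ-order):

    λ_1 → (2, 1, 11, 1, 1)
    λ_2 → (5, 3, 0, 9, 0)
    λ_3 → (10, 0, 1, 2, 0)
    λ_4 → (10, 0, 1, 2, 0)
    λ_5 → (1, 3, 3, 8, 2)
    λ_6 → (2, 1, 11, 1, 1)
    λ_7 → (10, 0, 1, 2, 0)
    λ_8 → (2, 1, 11, 1, 1)
    λ_9 → (10, 0, 1, 2, 0)
    λ_10 → (5, 3, 0, 9, 0)

The 10 indices split into 4 linkage classes (same alcove rep ⇔ same W_17-dot-orbit):

[[1, 6, 8], [2, 10], [3, 4, 7, 9], [5]]


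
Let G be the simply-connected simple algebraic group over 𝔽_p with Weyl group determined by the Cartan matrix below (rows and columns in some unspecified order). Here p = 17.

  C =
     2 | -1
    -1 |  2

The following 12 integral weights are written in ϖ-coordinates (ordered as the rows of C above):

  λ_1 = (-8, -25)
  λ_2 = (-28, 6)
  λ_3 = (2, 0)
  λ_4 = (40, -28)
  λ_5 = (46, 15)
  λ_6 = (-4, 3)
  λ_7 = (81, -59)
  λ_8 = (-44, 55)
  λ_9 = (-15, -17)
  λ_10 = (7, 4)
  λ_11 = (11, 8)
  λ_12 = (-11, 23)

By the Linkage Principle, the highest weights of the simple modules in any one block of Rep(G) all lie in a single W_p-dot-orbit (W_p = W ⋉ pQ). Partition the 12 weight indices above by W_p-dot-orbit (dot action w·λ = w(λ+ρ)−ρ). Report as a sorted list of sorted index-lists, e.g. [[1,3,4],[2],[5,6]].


C ↔ A_2 under row/col permutation; |W(A_2)| = 6.

Ā_17 reps of the 12 weights (A_2, coords as presented):

  1: (3, 7);  2: (3, 7);  3: (3, 1);  4: (3, 7);  5: (4, 12);  6: (3, 1);  7: (3, 7);  8: (8, 5);  9: (3, 1);  10: (8, 5);  11: (8, 5);  12: (3, 7)

The 12 indices split into 4 linkage classes (same alcove rep ⇔ same W_17-dot-orbit):

[[1, 2, 4, 7, 12], [3, 6, 9], [5], [8, 10, 11]]


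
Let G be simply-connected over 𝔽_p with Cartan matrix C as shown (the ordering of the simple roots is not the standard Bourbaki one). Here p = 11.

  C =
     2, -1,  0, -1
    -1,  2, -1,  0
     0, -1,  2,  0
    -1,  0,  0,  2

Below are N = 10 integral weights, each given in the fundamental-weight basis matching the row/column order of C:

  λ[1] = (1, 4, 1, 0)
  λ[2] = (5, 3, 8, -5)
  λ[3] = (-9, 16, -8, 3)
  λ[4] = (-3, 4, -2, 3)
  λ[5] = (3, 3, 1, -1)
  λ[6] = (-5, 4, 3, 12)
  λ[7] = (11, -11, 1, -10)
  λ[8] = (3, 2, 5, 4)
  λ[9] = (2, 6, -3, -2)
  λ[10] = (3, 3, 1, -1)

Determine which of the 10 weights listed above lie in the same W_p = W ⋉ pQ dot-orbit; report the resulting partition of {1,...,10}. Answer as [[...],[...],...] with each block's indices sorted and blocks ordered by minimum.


Dynkin diagram of C (from the 6 off-diagonal −1 entries): A_4.

Folding the 10 weights λ_j+ρ into Ā_11 (reps in the given 4-coord order):

  λ_1+ρ ↦ (2, 5, 2, 1) · λ_2+ρ ↦ (2, 2, 1, 2) · λ_3+ρ ↦ (2, 2, 1, 2) · λ_4+ρ ↦ (2, 2, 1, 2) · λ_5+ρ ↦ (4, 4, 2, 0) · λ_6+ρ ↦ (2, 2, 1, 2) · λ_7+ρ ↦ (2, 5, 2, 1) · λ_8+ρ ↦ (2, 2, 1, 2) · λ_9+ρ ↦ (2, 5, 2, 1) · λ_10+ρ ↦ (4, 4, 2, 0)

These 10 weights hit 3 W_11-dot-orbits; sizes (3, 5, 2):

[[1, 7, 9], [2, 3, 4, 6, 8], [5, 10]]


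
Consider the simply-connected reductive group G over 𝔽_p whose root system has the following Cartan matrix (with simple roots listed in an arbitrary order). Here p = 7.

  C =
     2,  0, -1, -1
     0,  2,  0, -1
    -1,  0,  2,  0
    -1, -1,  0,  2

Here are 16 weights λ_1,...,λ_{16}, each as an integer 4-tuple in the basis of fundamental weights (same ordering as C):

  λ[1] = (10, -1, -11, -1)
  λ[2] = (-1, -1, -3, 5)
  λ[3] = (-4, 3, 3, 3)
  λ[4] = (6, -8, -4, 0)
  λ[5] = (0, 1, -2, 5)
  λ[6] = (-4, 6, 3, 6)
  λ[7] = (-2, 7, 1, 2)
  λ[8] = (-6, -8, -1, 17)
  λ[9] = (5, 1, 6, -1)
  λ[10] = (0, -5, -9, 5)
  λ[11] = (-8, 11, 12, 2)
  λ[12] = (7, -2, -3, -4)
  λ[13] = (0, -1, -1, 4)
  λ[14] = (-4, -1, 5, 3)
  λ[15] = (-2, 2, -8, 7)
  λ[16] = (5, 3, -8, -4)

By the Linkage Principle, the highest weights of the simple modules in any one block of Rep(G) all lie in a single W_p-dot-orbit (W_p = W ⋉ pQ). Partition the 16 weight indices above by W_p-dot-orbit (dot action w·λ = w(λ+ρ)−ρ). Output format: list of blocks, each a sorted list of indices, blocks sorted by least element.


Cartan matrix: type A_4 (|W|=120); un-permuting the 4 rows.

λ_j+ρ reflected into Ā_7 (⟨·,θ^∨⟩≤7); 4-tuples as given:

  1: (3, 0, 3, 1)
  2: (2, 0, 0, 4)
  3: (2, 2, 1, 1)
  4: (2, 0, 0, 4)
  5: (1, 0, 0, 5)
  6: (3, 0, 3, 1)
  7: (2, 2, 1, 1)
  8: (2, 0, 0, 4)
  9: (1, 0, 0, 5)
  10: (2, 0, 0, 4)
  11: (2, 0, 0, 4)
  12: (2, 2, 1, 1)
  13: (1, 0, 0, 5)
  14: (3, 0, 3, 1)
  15: (3, 0, 3, 1)
  16: (3, 0, 3, 1)

4 distinct reps among the 16 weights ⇒ 4 W_7-linkage classes:

[[1, 6, 14, 15, 16], [2, 4, 8, 10, 11], [3, 7, 12], [5, 9, 13]]


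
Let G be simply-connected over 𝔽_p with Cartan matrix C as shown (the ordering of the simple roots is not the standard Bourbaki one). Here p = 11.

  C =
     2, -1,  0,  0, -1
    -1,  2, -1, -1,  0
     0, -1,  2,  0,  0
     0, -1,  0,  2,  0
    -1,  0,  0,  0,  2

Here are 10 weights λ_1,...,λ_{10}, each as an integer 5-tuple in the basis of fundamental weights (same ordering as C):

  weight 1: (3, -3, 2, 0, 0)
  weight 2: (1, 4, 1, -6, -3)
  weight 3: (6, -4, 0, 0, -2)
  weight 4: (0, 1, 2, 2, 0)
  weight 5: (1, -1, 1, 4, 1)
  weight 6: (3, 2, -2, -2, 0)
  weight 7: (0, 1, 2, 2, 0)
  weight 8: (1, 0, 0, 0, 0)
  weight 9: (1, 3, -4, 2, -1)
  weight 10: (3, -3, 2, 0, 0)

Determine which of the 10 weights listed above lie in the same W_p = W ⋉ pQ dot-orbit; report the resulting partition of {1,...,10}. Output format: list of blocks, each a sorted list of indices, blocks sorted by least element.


C ↔ D_5 under row/col permutation; |W(D_5)| = 1920.

Ā_11 reps of the 10 weights (D_5, coords as presented):

    1: (2, 1, 1, 1, 1)
    2: (0, 0, 2, 5, 2)
    3: (2, 1, 1, 1, 1)
    4: (1, 1, 3, 3, 0)
    5: (0, 0, 2, 5, 2)
    6: (2, 1, 1, 1, 1)
    7: (1, 1, 3, 3, 0)
    8: (2, 1, 1, 1, 1)
    9: (1, 1, 3, 3, 0)
    10: (2, 1, 1, 1, 1)

These 10 weights hit 3 W_11-dot-orbits; sizes (5, 2, 3):

[[1, 3, 6, 8, 10], [2, 5], [4, 7, 9]]


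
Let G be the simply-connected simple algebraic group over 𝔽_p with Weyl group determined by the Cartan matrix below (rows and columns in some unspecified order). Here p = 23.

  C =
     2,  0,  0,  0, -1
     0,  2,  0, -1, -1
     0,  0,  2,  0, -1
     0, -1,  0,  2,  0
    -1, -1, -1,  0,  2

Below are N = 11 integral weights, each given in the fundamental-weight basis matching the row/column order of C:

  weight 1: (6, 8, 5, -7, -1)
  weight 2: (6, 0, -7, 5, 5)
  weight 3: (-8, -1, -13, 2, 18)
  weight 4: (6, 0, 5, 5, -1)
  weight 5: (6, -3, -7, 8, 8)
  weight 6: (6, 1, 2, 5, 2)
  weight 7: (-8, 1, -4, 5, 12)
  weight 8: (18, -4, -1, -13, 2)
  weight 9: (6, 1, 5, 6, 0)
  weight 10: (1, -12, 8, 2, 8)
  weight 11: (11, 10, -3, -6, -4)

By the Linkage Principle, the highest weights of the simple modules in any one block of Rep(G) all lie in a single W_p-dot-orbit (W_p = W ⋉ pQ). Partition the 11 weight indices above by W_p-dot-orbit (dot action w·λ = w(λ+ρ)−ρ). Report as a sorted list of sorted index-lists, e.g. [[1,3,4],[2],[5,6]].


Dynkin diagram of C (from the 8 off-diagonal −1 entries): D_5.

Folding the 11 weights λ_j+ρ into Ā_23 (reps in the given 5-coord order):

  [1] (7, 1, 6, 6, 0)
  [2] (7, 1, 6, 6, 0)
  [3] (7, 0, 12, 3, 0)
  [4] (7, 1, 6, 6, 0)
  [5] (7, 1, 6, 6, 0)
  [6] (7, 1, 3, 5, 2)
  [7] (7, 1, 3, 5, 2)
  [8] (7, 0, 12, 3, 0)
  [9] (7, 1, 6, 6, 0)
  [10] (0, 1, 7, 8, 2)
  [11] (7, 1, 3, 5, 2)

Grouping the 11 weights by Ā_23-representative: 4 linkage classes.

[[1, 2, 4, 5, 9], [3, 8], [6, 7, 11], [10]]


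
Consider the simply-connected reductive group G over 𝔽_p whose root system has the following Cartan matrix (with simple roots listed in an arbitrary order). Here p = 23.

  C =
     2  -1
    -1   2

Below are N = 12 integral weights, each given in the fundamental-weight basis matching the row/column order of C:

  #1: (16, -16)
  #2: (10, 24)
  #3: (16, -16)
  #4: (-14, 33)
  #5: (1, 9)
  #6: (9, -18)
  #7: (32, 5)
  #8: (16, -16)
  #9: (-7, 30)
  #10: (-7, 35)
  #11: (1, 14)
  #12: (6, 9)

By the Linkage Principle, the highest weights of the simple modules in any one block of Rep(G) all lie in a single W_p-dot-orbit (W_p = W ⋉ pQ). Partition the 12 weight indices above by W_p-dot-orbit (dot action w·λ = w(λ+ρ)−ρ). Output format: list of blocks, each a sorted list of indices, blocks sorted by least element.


Dynkin diagram of C (from the 2 off-diagonal −1 entries): A_2.

Alcove-folded reps (p=23, 12 weights, presented ϖ-order):

  1: (2, 15) · 2: (2, 10) · 3: (2, 15) · 4: (2, 10) · 5: (2, 10) · 6: (7, 10) · 7: (7, 10) · 8: (2, 15) · 9: (2, 15) · 10: (7, 10) · 11: (2, 15) · 12: (7, 10)

The 12 indices split into 3 linkage classes (same alcove rep ⇔ same W_23-dot-orbit):

[[1, 3, 8, 9, 11], [2, 4, 5], [6, 7, 10, 12]]


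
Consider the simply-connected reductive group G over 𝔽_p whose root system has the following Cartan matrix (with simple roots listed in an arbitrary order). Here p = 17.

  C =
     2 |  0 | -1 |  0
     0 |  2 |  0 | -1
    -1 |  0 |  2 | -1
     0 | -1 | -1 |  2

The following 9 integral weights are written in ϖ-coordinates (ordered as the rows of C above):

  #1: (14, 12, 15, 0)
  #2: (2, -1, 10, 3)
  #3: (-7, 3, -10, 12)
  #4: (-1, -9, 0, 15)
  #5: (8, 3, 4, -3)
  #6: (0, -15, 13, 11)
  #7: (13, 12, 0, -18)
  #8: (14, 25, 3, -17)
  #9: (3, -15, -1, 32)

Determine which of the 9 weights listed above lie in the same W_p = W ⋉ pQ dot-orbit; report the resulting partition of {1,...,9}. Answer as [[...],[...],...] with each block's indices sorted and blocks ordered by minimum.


Dynkin diagram of C (from the 6 off-diagonal −1 entries): A_4.

Each λ_j+ρ reduced to Ā_17; 4-tuples below use C's row order:

    λ_1+ρ ↦ (2, 1, 11, 3)
    λ_2+ρ ↦ (2, 1, 11, 3)
    λ_3+ρ ↦ (9, 2, 4, 2)
    λ_4+ρ ↦ (0, 8, 1, 8)
    λ_5+ρ ↦ (9, 2, 3, 2)
    λ_6+ρ ↦ (9, 2, 3, 2)
    λ_7+ρ ↦ (2, 1, 11, 3)
    λ_8+ρ ↦ (9, 2, 3, 2)
    λ_9+ρ ↦ (2, 1, 11, 3)

Partition of {1..9} into 4 W_17-dot-orbits:

[[1, 2, 7, 9], [3], [4], [5, 6, 8]]


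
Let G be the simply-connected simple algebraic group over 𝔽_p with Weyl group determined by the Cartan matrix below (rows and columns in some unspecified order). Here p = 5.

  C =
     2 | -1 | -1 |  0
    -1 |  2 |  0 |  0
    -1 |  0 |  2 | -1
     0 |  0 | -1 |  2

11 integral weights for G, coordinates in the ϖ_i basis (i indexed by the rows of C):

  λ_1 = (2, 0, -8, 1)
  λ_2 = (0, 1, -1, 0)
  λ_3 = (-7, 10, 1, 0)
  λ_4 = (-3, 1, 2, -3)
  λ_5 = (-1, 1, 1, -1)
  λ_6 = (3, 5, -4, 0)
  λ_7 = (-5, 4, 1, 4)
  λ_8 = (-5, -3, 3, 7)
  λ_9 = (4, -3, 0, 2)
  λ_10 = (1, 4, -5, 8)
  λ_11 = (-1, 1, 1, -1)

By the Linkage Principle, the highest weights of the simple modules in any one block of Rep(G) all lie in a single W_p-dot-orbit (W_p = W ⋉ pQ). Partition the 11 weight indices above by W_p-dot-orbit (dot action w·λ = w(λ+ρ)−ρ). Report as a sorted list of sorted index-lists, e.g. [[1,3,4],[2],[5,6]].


Cartan matrix: type A_4 (|W|=120); un-permuting the 4 rows.

Alcove-folded reps (p=5, 11 weights, presented ϖ-order):

  [1] (1, 0, 1, 1);  [2] (1, 2, 0, 1);  [3] (1, 0, 1, 1);  [4] (1, 0, 1, 1);  [5] (0, 2, 2, 0);  [6] (1, 0, 1, 1);  [7] (0, 2, 2, 0);  [8] (1, 0, 1, 1);  [9] (1, 2, 0, 1);  [10] (0, 2, 2, 0);  [11] (0, 2, 2, 0)

3 distinct reps among the 11 weights ⇒ 3 W_5-linkage classes:

[[1, 3, 4, 6, 8], [2, 9], [5, 7, 10, 11]]


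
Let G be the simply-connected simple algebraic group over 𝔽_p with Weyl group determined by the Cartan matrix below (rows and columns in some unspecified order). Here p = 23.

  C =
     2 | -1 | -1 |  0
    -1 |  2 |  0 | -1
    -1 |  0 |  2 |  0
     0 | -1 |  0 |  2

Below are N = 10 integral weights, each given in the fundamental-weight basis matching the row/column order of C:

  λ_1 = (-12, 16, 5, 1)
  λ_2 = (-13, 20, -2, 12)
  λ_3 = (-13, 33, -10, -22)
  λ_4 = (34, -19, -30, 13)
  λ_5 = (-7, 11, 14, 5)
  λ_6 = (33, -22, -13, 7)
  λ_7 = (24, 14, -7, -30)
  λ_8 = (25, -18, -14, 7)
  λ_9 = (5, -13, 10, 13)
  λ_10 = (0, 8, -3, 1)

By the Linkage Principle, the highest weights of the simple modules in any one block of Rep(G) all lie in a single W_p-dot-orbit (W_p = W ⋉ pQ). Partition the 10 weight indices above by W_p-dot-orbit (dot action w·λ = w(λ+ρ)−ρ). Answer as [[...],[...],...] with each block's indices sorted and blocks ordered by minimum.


Dynkin diagram of C (from the 6 off-diagonal −1 entries): A_4.

λ_j+ρ reflected into Ā_23 (⟨·,θ^∨⟩≤23); 4-tuples as given:

  λ_1 → (6, 6, 5, 2)
  λ_2 → (1, 8, 1, 2)
  λ_3 → (1, 8, 1, 2)
  λ_4 → (6, 6, 5, 2)
  λ_5 → (6, 6, 5, 2)
  λ_6 → (1, 8, 1, 2)
  λ_7 → (6, 6, 5, 2)
  λ_8 → (4, 4, 6, 6)
  λ_9 → (6, 6, 5, 2)
  λ_10 → (1, 8, 1, 2)

Partition of {1..10} into 3 W_23-dot-orbits:

[[1, 4, 5, 7, 9], [2, 3, 6, 10], [8]]


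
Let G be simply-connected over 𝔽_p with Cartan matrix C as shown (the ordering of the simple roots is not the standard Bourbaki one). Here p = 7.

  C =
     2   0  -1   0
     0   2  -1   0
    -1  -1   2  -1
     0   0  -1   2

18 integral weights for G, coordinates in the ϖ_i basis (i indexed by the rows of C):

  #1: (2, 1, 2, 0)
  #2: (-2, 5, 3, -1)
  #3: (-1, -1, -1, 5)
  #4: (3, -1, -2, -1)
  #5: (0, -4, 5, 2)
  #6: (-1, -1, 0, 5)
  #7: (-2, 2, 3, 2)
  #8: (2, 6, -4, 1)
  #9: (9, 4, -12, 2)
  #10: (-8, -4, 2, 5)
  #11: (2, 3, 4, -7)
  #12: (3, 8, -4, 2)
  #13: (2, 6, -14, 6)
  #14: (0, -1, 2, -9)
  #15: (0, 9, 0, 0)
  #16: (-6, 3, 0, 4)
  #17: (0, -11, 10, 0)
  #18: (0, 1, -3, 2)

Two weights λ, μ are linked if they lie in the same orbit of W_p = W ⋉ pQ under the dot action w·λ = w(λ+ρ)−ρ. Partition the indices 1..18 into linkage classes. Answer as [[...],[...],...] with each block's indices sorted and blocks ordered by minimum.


Root system D_4: the 4×4 matrix C matches after relabeling.

Folding the 18 weights λ_j+ρ into Ā_7 (reps in the given 4-coord order):

  λ_1+ρ ↦ (1, 0, 1, 1) · λ_2+ρ ↦ (0, 1, 2, 1) · λ_3+ρ ↦ (0, 0, 0, 6) · λ_4+ρ ↦ (2, 0, 1, 0) · λ_5+ρ ↦ (2, 0, 1, 0) · λ_6+ρ ↦ (0, 0, 0, 6) · λ_7+ρ ↦ (2, 0, 1, 0) · λ_8+ρ ↦ (0, 4, 0, 1) · λ_9+ρ ↦ (0, 1, 2, 1) · λ_10+ρ ↦ (0, 4, 0, 1) · λ_11+ρ ↦ (2, 1, 1, 1) · λ_12+ρ ↦ (0, 1, 2, 1) · λ_13+ρ ↦ (2, 0, 1, 0) · λ_14+ρ ↦ (0, 1, 2, 1) · λ_15+ρ ↦ (1, 0, 1, 1) · λ_16+ρ ↦ (1, 0, 1, 1) · λ_17+ρ ↦ (1, 0, 1, 1) · λ_18+ρ ↦ (1, 0, 1, 1)

Partition of {1..18} into 6 W_7-dot-orbits:

[[1, 15, 16, 17, 18], [2, 9, 12, 14], [3, 6], [4, 5, 7, 13], [8, 10], [11]]


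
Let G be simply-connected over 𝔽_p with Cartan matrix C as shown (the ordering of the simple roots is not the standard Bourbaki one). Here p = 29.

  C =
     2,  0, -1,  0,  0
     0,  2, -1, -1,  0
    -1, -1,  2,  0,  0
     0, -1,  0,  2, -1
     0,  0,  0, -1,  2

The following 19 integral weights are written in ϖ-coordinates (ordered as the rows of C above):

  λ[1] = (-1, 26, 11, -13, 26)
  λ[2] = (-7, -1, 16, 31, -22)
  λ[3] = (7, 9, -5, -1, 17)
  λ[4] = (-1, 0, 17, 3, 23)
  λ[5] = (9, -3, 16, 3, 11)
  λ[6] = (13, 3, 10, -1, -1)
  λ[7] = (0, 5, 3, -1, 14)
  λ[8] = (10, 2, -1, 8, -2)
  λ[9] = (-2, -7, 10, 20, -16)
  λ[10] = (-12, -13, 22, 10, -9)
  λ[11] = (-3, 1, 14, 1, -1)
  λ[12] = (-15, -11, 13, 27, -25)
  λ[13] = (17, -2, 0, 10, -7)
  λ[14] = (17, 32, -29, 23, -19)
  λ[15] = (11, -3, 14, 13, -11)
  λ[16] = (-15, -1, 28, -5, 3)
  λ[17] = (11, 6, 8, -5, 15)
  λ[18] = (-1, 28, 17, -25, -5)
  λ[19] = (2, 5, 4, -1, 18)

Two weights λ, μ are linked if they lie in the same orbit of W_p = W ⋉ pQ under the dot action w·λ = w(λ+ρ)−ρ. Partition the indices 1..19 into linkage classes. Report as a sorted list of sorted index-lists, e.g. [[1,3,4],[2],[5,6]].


Dynkin diagram of C (from the 8 off-diagonal −1 entries): A_5.

λ_j+ρ reflected into Ā_29 (⟨·,θ^∨⟩≤29); 5-tuples as given:

    1: (2, 2, 13, 2, 0)
    2: (11, 3, 0, 8, 1)
    3: (1, 6, 4, 0, 15)
    4: (18, 1, 0, 4, 6)
    5: (2, 2, 13, 2, 0)
    6: (14, 4, 11, 0, 0)
    7: (1, 6, 4, 0, 15)
    8: (11, 3, 0, 8, 1)
    9: (1, 6, 4, 0, 15)
    10: (11, 3, 0, 8, 1)
    11: (2, 2, 13, 2, 0)
    12: (1, 6, 4, 0, 15)
    13: (18, 1, 0, 4, 6)
    14: (18, 1, 0, 4, 6)
    15: (2, 2, 13, 2, 0)
    16: (14, 4, 11, 0, 0)
    17: (1, 3, 9, 4, 1)
    18: (18, 1, 0, 4, 6)
    19: (1, 6, 4, 0, 15)

6 distinct reps among the 19 weights ⇒ 6 W_29-linkage classes:

[[1, 5, 11, 15], [2, 8, 10], [3, 7, 9, 12, 19], [4, 13, 14, 18], [6, 16], [17]]


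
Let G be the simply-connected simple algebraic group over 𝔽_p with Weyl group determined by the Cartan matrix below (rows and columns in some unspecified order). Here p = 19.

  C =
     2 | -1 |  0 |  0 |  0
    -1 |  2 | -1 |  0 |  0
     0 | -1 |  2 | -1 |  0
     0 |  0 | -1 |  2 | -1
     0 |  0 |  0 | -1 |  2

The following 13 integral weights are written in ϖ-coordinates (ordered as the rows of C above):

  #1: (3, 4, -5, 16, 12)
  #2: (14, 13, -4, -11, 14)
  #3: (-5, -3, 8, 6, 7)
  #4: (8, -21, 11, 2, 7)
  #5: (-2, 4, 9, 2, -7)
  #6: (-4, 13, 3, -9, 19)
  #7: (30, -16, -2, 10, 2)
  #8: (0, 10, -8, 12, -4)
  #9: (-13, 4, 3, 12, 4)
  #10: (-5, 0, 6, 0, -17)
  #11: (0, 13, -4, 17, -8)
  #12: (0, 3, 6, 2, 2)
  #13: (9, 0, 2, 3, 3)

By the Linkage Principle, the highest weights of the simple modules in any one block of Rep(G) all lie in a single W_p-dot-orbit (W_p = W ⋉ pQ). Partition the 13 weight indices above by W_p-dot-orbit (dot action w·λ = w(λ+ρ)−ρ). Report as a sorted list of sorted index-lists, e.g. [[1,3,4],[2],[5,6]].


Dynkin diagram of C (from the 8 off-diagonal −1 entries): A_5.

Folding the 13 weights λ_j+ρ into Ā_19 (reps in the given 5-coord order):

  1: (1, 4, 7, 3, 3);  2: (3, 1, 3, 7, 3);  3: (3, 1, 3, 7, 3);  4: (7, 1, 3, 4, 1);  5: (1, 4, 7, 3, 3);  6: (7, 1, 3, 4, 1);  7: (3, 1, 3, 7, 3);  8: (1, 4, 7, 3, 3);  9: (3, 1, 3, 7, 3);  10: (7, 1, 3, 4, 1);  11: (7, 1, 3, 4, 1);  12: (1, 4, 7, 3, 3);  13: (7, 1, 3, 4, 1)

Linkage partition of the 13 weights (3 classes, p=19):

[[1, 5, 8, 12], [2, 3, 7, 9], [4, 6, 10, 11, 13]]
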